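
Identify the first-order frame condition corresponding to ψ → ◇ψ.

Replacing ψ by ¬ψ and contraposing gives the equivalent schema □ψ → ψ.
Suppose □ψ→ψ is valid. At any x set V(ψ)={w : Rxw}. Then □ψ holds at x, so ψ holds at x, i.e. Rxx.
Conversely, any frame satisfying ∀x Rxx validates the schema.
So the correspondent is reflexivity.

reflexivity: ∀x Rxx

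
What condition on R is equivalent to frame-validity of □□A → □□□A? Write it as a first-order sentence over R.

∀x ∀z (xR³z → ∃w (xR²w ∧ z = w))

This is a Sahlqvist (Geach-type) schema ◇^0□^2A → □^3◇^0A.
Minimal-valuation argument: fix x; take any y with xR^0y and any z with xR^3z. Set V(A) to the set of worlds R-reachable from y in exactly 2 steps. Then □^2A holds at y, so the antecedent holds at x; validity forces ◇^0A at z, giving a w with zR^0w and yR^2w.
First-order correspondent: ∀x ∀z (xR³z → ∃w (xR²w ∧ z = w)).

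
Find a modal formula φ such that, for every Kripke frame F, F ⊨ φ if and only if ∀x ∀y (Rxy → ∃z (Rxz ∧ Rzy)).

This is density; the standard corresponding axiom is C4: □□p → □p.
Suppose □□p→□p is valid. Take Rxy and set V(p)={w : xR²w}. Then □□p at x, so □p at x, so p at y, i.e. ∃z(Rxz∧Rzy).

□□p → □p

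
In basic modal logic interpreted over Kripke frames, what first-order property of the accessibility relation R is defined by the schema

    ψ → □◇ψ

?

Suppose ψ→□◇ψ is valid. Take Rxy and set V(ψ)={x}. Then ψ at x, so □◇ψ at x, so ◇ψ at y, so some z with Ryz has ψ; z=x, i.e. Ryx.
Conversely, on a frame with symmetry the schema holds at every world under every valuation.
So the correspondent is symmetry.

Symmetry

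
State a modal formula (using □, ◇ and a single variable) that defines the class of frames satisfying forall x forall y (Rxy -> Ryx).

This is symmetry; the standard corresponding axiom is B: ψ → □◇ψ.
Suppose ψ→□◇ψ is valid. Take Rxy and set V(ψ)={x}. Then ψ at x, so □◇ψ at x, so ◇ψ at y, so some z with Ryz has ψ; z=x, i.e. Ryx.

ψ → □◇ψ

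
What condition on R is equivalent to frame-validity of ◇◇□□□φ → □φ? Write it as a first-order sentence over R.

This is a Sahlqvist (Geach-type) schema ◇^2□^3φ → □^1◇^0φ.
Minimal-valuation argument: fix x; take any y with xR^2y and any z with xR^1z. Set V(φ) to the set of worlds R-reachable from y in exactly 3 steps. Then □^3φ holds at y, so the antecedent holds at x; validity forces ◇^0φ at z, giving a w with zR^0w and yR^3w.
First-order correspondent: ∀x ∀y ∀z ((xR²y ∧ xRz) → ∃w (yR³w ∧ z = w)).

∀x ∀y ∀z ((xR²y ∧ xRz) → ∃w (yR³w ∧ z = w))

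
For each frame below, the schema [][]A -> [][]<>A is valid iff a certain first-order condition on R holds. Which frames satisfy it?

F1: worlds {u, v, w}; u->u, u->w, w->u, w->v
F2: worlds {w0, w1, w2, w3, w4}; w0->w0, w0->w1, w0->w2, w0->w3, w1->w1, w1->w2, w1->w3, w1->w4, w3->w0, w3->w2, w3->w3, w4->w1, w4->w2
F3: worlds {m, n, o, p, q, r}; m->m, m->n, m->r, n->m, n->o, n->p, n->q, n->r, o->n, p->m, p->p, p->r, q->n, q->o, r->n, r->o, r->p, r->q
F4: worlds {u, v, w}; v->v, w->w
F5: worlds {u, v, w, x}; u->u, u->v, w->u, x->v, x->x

Frame correspondent (Sahlqvist): forall x forall z (x R^2 z -> exists w (x R^2 w & zRw)) — i.e. a generalized confluence (Geach) condition.
F1: fails — uR²v but no t with uR²t and vRt.
F2: fails — w0R²w2 but no w with w0R²w and w2Rw.
F3: fails — oR²o but no w with oR²w and oRw.
F4: satisfies the condition.
F5: fails — uR²v but no t with uR²t and vRt.
Valid on: F4.

F4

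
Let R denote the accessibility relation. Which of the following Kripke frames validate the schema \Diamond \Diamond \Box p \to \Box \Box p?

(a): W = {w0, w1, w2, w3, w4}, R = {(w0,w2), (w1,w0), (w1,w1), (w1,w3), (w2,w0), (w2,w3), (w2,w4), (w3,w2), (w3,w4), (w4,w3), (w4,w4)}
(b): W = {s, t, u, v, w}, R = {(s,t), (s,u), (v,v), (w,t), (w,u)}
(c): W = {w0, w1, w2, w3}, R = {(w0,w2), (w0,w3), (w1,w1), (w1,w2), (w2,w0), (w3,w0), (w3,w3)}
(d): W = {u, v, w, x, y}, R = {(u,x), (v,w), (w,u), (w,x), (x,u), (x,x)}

(b)

Frame correspondent (Sahlqvist): \forall x \forall y \forall z ((x R^2 y \wedge x R^2 z) \to \exists w (yRw \wedge z = w)) — i.e. a generalized confluence (Geach) condition.
(a): fails — w0R²w0, w0R²w0 but no w with w0Rw and w0=w.
(b): ✓.
(c): fails — w0R²w0, w0R²w0 but no w with w0Rw and w0=w.
(d): fails — uR²u, uR²u but no t with uRt and u=t.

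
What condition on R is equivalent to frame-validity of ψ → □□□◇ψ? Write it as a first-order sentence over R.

∀x ∀z (xR³z → ∃w (x = w ∧ zRw))

This is a Sahlqvist (Geach-type) schema ◇^0□^0ψ → □^3◇^1ψ.
Minimal-valuation argument: fix x; take any y with xR^0y and any z with xR^3z. Set V(ψ) to the set of worlds R-reachable from y in exactly 0 steps. Then □^0ψ holds at y, so the antecedent holds at x; validity forces ◇^1ψ at z, giving a w with zR^1w and yR^0w.
First-order correspondent: ∀x ∀z (xR³z → ∃w (x = w ∧ zRw)).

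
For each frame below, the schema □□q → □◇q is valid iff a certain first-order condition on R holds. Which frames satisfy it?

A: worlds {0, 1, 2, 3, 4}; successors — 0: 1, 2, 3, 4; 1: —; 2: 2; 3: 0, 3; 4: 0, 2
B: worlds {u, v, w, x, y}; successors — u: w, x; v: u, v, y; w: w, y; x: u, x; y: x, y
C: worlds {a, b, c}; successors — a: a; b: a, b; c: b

B, C

The schema corresponds to a generalized confluence (Geach) condition: ∀x ∀z (xRz → ∃w (xR²w ∧ zRw)).
A: fails — 0R1 but no w with 0R²w and 1Rw.
B: condition met.
C: condition met.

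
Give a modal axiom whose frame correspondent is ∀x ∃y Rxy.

This is seriality; the standard corresponding axiom is D: □r → ◇r.

□r → ◇r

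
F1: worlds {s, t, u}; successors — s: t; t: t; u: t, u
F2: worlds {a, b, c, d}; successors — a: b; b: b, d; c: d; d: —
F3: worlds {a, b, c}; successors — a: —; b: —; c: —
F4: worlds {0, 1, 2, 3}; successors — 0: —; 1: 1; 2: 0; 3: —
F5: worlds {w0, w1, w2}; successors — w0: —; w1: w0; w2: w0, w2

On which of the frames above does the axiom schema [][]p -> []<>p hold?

This is the axiom for a generalized confluence (Geach) condition; its first-order frame correspondent is forall x forall z (xRz -> exists w (x R^2 w & zRw)).
F1: ✓.
F2: fails — bRd but no w with bR²w and dRw.
F3: ✓.
F4: fails — 2R0 but no w with 2R²w and 0Rw.
F5: fails — w1Rw0 but no w with w1R²w and w0Rw.
Valid on: F1, F3.

F1, F3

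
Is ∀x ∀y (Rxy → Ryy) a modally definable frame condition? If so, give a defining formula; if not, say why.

Yes — defined by □(□p → p)

The condition is shift-reflexivity. A defining modal formula is □(□p → p).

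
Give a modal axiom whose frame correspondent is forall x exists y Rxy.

□p → ◇p

This is seriality; the standard corresponding axiom is D: □p → ◇p.
Suppose □p→◇p is valid. At any x set V(p)=W. Then □p at x, so ◇p at x, so x has a successor.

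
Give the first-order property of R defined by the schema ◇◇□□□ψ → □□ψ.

∀x ∀y ∀z ((xR²y ∧ xR²z) → ∃w (yR³w ∧ z = w))

This is a Sahlqvist (Geach-type) schema ◇^2□^3ψ → □^2◇^0ψ.
First-order correspondent: ∀x ∀y ∀z ((xR²y ∧ xR²z) → ∃w (yR³w ∧ z = w)).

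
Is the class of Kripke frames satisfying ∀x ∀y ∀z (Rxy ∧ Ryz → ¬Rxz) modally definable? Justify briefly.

Not definable by any modal formula

If a class were modally definable it would be closed under surjective bounded morphisms (Goldblatt–Thomason).
The 3-cycle (worlds 0,1,2 with 0→1→2→0) is intransitive. Mapping every world to a single reflexive point • is a surjective bounded morphism; the reflexive point is not intransitive (R••∧R•• but R••).
Hence intransitivity is not modally definable.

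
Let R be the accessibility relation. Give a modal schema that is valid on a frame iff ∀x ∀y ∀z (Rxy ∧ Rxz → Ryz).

◇r → □◇r

This is the Euclidean property; the standard corresponding axiom is 5: ◇r → □◇r.
Suppose ◇r→□◇r is valid. Take Rxy, Rxz and set V(r)={y}. Then ◇r at x, so □◇r at x, so ◇r at z, so some w with Rzw has r; w=y, i.e. Rzy. By symmetry of the argument, Ryz.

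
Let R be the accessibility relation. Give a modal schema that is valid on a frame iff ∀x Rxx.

□r → r

This is reflexivity; the standard corresponding axiom is T: □r → r.
Suppose □r→r is valid. At any x set V(r)={w : Rxw}. Then □r holds at x, so r holds at x, i.e. Rxx.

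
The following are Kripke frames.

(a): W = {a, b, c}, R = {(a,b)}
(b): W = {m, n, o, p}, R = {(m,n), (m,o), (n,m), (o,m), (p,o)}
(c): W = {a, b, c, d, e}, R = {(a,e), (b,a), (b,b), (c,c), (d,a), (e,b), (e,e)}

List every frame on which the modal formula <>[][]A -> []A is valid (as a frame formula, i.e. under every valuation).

Frame correspondent (Sahlqvist): forall x forall y forall z ((xRy & xRz) -> exists w (y R^2 w & z = w)) — i.e. a generalized confluence (Geach) condition.
(a): fails — aRb, aRb but no w with bR²w and b=w.
(b): condition met.
(c): fails — bRa, bRa but no w with aR²w and a=w.

(b)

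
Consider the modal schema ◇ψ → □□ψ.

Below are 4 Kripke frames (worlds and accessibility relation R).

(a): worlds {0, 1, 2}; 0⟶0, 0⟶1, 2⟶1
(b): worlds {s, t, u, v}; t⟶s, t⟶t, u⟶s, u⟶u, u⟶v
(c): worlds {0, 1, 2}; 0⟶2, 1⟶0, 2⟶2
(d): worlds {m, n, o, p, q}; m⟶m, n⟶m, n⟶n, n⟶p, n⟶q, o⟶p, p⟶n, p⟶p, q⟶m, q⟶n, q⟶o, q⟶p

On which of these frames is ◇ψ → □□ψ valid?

none

This is the axiom for a generalized confluence (Geach) condition; its first-order frame correspondent is ∀x ∀y ∀z ((xRy ∧ xR²z) → ∃w (y = w ∧ z = w)).
(a): fails — 0R0, 0R²1 but 0 ≠ 1.
(b): fails — tRs, tR²t but s ≠ t.
(c): fails — 1R0, 1R²2 but 0 ≠ 2.
(d): fails — nRm, nR²n but m ≠ n.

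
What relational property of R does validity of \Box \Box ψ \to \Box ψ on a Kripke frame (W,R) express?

Suppose □□ψ→□ψ is valid. Take Rxy and set V(ψ)={w : xR²w}. Then □□ψ at x, so □ψ at x, so ψ at y, i.e. ∃z(Rxz∧Rzy).
Conversely, on a frame with density the schema holds at every world under every valuation.
Frame condition: \forall x \forall y (Rxy \to \exists z (Rxz \wedge Rzy)).

density: \forall x \forall y (Rxy \to \exists z (Rxz \wedge Rzy))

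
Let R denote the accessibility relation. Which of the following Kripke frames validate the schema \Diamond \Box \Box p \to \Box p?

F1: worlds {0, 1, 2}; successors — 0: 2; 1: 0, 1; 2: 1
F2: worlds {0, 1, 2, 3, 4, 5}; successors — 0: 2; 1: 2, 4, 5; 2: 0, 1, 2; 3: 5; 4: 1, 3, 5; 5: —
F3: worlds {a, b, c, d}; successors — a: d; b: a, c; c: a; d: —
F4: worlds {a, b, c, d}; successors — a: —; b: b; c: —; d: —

Frame correspondent (Sahlqvist): \forall x \forall y \forall z ((xRy \wedge xRz) \to \exists w (y R^2 w \wedge z = w)) — i.e. a generalized confluence (Geach) condition.
F1: fails — 0R2, 0R2 but no w with 2R²w and 2=w.
F2: fails — 1R5, 1R2 but no w with 5R²w and 2=w.
F3: fails — aRd, aRd but no w with dR²w and d=w.
F4: satisfies the condition.

F4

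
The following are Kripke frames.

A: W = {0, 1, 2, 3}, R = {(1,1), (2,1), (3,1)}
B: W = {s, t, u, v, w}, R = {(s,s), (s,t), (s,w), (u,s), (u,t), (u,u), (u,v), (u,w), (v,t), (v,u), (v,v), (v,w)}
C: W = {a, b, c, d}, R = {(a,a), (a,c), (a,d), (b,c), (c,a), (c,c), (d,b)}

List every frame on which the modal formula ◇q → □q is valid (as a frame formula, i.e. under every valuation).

A

This is the axiom for partial functionality; its first-order frame correspondent is ∀x ∀y ∀z (Rxy ∧ Rxz → y = z).
A: holds.
B: fails — s sees both s and t.
C: fails — a sees both a and c.
Valid on: A.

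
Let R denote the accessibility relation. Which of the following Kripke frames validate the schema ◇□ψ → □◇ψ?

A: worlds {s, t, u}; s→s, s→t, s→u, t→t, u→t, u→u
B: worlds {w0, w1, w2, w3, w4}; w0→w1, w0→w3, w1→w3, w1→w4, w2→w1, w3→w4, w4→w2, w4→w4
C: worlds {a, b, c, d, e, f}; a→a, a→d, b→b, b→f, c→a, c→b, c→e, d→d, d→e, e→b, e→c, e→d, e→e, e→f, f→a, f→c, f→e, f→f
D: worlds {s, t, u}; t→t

A, D

This is the axiom for convergence; its first-order frame correspondent is ∀x ∀y ∀z (Rxy ∧ Rxz → ∃w (Ryw ∧ Rzw)).
A: ✓.
B: fails — Rw4w4 and Rw4w2 but w4 and w2 have no common successor.
C: fails — Rcb and Rca but b and a have no common successor.
D: ✓.
Valid on: A, D.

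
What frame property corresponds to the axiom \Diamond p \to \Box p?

This schema is the CD axiom.
It corresponds to partial functionality: \forall x \forall y \forall z (Rxy \wedge Rxz \to y = z).

partial functionality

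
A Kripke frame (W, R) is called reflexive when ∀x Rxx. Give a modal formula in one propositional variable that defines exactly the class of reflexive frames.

□q → q

The condition is reflexivity. The T schema □q → q defines it.
Suppose □q→q is valid. At any x set V(q)={w : Rxw}. Then □q holds at x, so q holds at x, i.e. Rxx.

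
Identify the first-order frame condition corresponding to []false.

Emptiness of R

□⊥ is valid iff no world has any successor (otherwise □⊥ fails at any world with one).
Conversely, on a frame with emptiness of R the schema holds at every world under every valuation.
So the correspondent is emptiness of R.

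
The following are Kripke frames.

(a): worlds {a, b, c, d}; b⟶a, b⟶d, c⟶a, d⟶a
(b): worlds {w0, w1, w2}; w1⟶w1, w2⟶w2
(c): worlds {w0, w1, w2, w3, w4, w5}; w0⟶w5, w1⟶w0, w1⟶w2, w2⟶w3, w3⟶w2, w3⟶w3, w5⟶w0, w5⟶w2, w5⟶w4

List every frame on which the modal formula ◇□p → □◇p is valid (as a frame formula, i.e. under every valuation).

(b)

The schema corresponds to convergence: ∀x ∀y ∀z (Rxy ∧ Rxz → ∃w (Ryw ∧ Rzw)).
(a): fails — Rba and Rba but a and a have no common successor.
(b): ✓.
(c): fails — Rw1w2 and Rw1w0 but w2 and w0 have no common successor.
Valid on: (b).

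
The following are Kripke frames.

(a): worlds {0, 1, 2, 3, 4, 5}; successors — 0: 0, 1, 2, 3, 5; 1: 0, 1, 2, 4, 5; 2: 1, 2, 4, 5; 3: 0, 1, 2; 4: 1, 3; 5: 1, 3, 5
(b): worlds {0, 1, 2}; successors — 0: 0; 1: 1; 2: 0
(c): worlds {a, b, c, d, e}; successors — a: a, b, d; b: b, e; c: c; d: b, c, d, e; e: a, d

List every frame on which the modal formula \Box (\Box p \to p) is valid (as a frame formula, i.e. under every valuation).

(b)

The schema corresponds to shift-reflexivity: \forall x \forall y (Rxy \to Ryy).
(a): fails — R53 but not R33.
(b): condition met.
(c): fails — Rbe but not Ree.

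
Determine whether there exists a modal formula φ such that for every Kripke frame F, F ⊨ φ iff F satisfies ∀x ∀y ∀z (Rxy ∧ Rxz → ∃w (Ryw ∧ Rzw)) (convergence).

The condition is convergence. A defining modal formula is ◇□p → □◇p.

Definable; ◇□p → □◇p defines it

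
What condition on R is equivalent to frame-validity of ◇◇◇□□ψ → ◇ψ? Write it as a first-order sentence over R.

This is a Sahlqvist (Geach-type) schema ◇^3□^2ψ → □^0◇^1ψ.
First-order correspondent: ∀x ∀y (xR³y → ∃w (yR²w ∧ xRw)).

∀x ∀y (xR³y → ∃w (yR²w ∧ xRw))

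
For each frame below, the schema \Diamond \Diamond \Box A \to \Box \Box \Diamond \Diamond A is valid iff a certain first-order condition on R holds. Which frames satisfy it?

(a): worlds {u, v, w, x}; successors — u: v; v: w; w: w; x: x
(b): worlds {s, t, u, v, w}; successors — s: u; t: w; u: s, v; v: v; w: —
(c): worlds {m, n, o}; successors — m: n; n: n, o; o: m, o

Frame correspondent (Sahlqvist): \forall x \forall y \forall z ((x R^2 y \wedge x R^2 z) \to \exists w (yRw \wedge z R^2 w)) — i.e. a generalized confluence (Geach) condition.
(a): holds.
(b): fails — sR²s, sR²s but no w* with sRw* and sR²w*.
(c): holds.
Valid on: (a), (c).

(a), (c)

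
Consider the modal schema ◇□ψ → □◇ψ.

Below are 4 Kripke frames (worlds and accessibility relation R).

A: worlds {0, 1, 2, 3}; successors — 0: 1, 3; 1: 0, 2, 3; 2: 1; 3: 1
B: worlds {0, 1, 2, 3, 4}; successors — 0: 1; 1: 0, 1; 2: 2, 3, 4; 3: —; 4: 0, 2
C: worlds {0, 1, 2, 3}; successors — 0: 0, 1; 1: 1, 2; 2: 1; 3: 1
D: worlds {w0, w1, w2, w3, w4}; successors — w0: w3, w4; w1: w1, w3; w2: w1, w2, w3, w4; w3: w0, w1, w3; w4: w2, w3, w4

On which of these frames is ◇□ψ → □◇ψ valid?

The schema corresponds to convergence: ∀x ∀y ∀z (Rxy ∧ Rxz → ∃w (Ryw ∧ Rzw)).
A: fails — R01 and R03 but 1 and 3 have no common successor.
B: fails — R23 and R23 but 3 and 3 have no common successor.
C: ✓.
D: ✓.
Valid on: C, D.

C, D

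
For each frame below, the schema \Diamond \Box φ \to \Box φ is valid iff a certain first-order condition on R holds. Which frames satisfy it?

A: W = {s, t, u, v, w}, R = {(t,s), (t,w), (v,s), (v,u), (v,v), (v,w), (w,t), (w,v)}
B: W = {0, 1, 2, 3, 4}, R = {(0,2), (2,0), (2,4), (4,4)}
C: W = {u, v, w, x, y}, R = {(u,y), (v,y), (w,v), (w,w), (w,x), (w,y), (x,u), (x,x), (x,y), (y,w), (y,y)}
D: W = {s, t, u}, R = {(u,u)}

D

The schema corresponds to the Euclidean property: \forall x \forall y \forall z (Rxy \wedge Rxz \to Ryz).
A: fails — Rts and Rts but not Rss.
B: fails — R02 and R02 but not R22.
C: fails — Rwx and Rww but not Rxw.
D: condition met.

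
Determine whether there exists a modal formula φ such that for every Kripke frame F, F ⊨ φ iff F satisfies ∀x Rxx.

Yes: it is reflexivity, defined by the T schema □r → r.
Suppose □r→r is valid. At any x set V(r)={w : Rxw}. Then □r holds at x, so r holds at x, i.e. Rxx.

Yes, by □r → r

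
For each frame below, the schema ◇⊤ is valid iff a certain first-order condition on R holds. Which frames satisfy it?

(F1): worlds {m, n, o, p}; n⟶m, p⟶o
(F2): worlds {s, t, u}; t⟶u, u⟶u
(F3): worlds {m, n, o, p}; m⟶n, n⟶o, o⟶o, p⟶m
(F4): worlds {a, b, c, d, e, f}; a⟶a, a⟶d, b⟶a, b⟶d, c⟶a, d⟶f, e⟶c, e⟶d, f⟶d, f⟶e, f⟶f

(F3), (F4)

The schema corresponds to seriality: ∀x ∃y Rxy.
(F1): fails — world m has no successor.
(F2): fails — world s has no successor.
(F3): satisfies the condition.
(F4): satisfies the condition.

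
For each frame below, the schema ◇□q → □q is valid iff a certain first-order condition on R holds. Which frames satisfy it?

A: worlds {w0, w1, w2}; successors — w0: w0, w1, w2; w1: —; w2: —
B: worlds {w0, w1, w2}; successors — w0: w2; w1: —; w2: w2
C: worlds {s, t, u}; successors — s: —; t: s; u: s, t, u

The schema corresponds to a generalized confluence (Geach) condition: ∀x ∀y ∀z ((xRy ∧ xRz) → ∃w (yRw ∧ z = w)).
A: fails — w0Rw1, w0Rw0 but no w with w1Rw and w0=w.
B: satisfies the condition.
C: fails — tRs, tRs but no w with sRw and s=w.

B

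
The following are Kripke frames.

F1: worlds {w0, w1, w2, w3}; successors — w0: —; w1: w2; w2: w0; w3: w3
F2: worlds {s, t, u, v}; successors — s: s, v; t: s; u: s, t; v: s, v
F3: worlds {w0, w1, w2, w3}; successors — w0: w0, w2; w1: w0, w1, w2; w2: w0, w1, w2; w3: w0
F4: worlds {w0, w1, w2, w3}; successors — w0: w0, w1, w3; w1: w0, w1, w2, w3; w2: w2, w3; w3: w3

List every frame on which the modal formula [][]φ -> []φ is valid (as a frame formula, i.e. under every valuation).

This is the axiom for density; its first-order frame correspondent is forall x forall y (Rxy -> exists z (Rxz & Rzy)).
F1: fails — Rw1w2 but no z with Rw1z and Rzw2.
F2: fails — Rut but no z with Ruz and Rzt.
F3: holds.
F4: holds.
Valid on: F3, F4.

F3, F4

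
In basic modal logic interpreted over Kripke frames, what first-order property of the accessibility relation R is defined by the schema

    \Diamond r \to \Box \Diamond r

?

Suppose ◇r→□◇r is valid. Take Rxy, Rxz and set V(r)={y}. Then ◇r at x, so □◇r at x, so ◇r at z, so some w with Rzw has r; w=y, i.e. Rzy. By symmetry of the argument, Ryz.

The Euclidean property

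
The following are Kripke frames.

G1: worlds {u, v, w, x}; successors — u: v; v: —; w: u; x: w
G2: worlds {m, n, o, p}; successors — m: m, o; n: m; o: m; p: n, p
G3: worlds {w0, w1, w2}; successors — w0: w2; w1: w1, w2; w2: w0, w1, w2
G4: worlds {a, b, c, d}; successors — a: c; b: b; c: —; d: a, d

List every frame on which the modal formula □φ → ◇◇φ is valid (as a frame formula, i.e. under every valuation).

The schema corresponds to a generalized confluence (Geach) condition: ∀x ∃w (xRw ∧ xR²w).
G1: fails — at u but no t with uRt and uR²t.
G2: condition met.
G3: condition met.
G4: fails — at a but no w with aRw and aR²w.

G2, G3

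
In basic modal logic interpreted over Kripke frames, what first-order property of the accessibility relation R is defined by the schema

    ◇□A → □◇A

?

convergence: ∀x ∀y ∀z (Rxy ∧ Rxz → ∃w (Ryw ∧ Rzw))

Suppose ◇□A→□◇A is valid. Take Rxy, Rxz and set V(A)={w : Ryw}. Then □A at y so ◇□A at x, so □◇A at x, so ◇A at z, giving w with Rzw and Ryw.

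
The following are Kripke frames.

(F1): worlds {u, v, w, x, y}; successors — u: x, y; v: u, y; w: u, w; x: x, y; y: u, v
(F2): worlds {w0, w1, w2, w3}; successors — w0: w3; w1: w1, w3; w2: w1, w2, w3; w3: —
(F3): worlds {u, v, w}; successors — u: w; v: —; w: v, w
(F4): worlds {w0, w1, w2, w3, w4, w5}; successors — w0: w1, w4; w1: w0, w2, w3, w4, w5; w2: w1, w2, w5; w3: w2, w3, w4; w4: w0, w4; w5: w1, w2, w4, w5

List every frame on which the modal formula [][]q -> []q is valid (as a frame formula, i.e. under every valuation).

This is the axiom for density; its first-order frame correspondent is forall x forall y (Rxy -> exists z (Rxz & Rzy)).
(F1): fails — Ryv but no z with Ryz and Rzv.
(F2): fails — Rw0w3 but no z with Rw0z and Rzw3.
(F3): holds.
(F4): fails — Rw0w1 but no z with Rw0z and Rzw1.
Valid on: (F3).

(F3)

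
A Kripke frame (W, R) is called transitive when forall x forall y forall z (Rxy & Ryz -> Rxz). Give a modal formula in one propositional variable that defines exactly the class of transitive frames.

The condition is transitivity. The 4 schema □r → □□r defines it.
Suppose □r→□□r is valid. Take Rxy, Ryz and set V(r)={w : Rxw}. Then □r at x, so □□r at x, so □r at y, so r at z, i.e. Rxz.

□r → □□r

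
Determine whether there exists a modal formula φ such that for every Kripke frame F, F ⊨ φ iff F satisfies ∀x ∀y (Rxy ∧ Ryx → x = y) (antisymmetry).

If a class were modally definable it would be closed under surjective bounded morphisms (Goldblatt–Thomason).
The 6-cycle (worlds w0,w1,w2,w3,w4,w5 with w0→w1→w2→w3→w4→w5→w0) is antisymmetric. Sending even-indexed worlds to • and odd-indexed worlds to ∘ is a surjective bounded morphism onto the two-world frame with •↔∘, which is not antisymmetric.
Hence antisymmetry is not modally definable.

Not modally definable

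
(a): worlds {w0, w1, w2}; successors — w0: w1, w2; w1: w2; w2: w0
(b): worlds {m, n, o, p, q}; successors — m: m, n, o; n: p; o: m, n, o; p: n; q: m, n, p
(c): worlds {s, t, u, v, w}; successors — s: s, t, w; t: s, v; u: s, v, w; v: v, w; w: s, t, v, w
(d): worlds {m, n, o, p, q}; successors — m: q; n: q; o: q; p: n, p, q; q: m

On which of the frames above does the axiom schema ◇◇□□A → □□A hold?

(c)

Frame correspondent (Sahlqvist): ∀x ∀y ∀z ((xR²y ∧ xR²z) → ∃w (yR²w ∧ z = w)) — i.e. a generalized confluence (Geach) condition.
(a): fails — w0R²w2, w0R²w0 but no w with w2R²w and w0=w.
(b): fails — mR²n, mR²m but no w with nR²w and m=w.
(c): holds.
(d): fails — pR²m, pR²n but no w with mR²w and n=w.
Valid on: (c).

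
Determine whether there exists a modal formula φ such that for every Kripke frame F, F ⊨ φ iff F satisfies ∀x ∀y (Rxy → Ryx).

This is a Sahlqvist condition; the B axiom r → □◇r defines it.

Yes, by r → □◇r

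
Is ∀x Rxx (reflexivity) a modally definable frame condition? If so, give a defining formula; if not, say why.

The condition is reflexivity. A defining modal formula is □p → p.
Suppose □p→p is valid. At any x set V(p)={w : Rxw}. Then □p holds at x, so p holds at x, i.e. Rxx.

Definable; □p → p defines it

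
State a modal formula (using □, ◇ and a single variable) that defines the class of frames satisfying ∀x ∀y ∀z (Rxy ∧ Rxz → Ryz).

A defining formula is ◇q → □◇q (the 5 axiom).
Suppose ◇q→□◇q is valid. Take Rxy, Rxz and set V(q)={y}. Then ◇q at x, so □◇q at x, so ◇q at z, so some w with Rzw has q; w=y, i.e. Rzy. By symmetry of the argument, Ryz.

◇q → □◇q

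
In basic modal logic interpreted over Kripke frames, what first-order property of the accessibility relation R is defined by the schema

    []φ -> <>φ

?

Suppose □φ→◇φ is valid. At any x set V(φ)=W. Then □φ at x, so ◇φ at x, so x has a successor.
Conversely, any frame satisfying forall x exists y Rxy validates the schema.
Frame condition: forall x exists y Rxy.

Seriality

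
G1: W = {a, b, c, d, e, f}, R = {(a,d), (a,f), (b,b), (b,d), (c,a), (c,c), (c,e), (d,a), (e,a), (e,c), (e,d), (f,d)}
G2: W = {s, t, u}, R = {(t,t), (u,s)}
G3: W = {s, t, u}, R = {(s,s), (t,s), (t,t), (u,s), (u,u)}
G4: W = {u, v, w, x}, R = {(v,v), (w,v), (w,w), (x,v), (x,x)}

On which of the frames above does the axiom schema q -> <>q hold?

The schema corresponds to reflexivity: forall x Rxx.
G1: fails — world a does not see itself.
G2: fails — world s does not see itself.
G3: condition met.
G4: fails — world u does not see itself.
Valid on: G3.

G3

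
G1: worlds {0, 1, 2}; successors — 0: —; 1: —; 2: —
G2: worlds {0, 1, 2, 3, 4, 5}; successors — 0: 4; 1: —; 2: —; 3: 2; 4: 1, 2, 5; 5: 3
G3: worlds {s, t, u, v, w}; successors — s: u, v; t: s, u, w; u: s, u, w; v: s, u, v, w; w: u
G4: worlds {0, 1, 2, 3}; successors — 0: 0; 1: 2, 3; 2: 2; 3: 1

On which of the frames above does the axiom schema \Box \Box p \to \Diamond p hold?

G3

The schema corresponds to a generalized confluence (Geach) condition: \forall x \exists w (x R^2 w \wedge xRw).
G1: fails — at 0 but no w with 0R²w and 0Rw.
G2: fails — at 0 but no w with 0R²w and 0Rw.
G3: condition met.
G4: fails — at 3 but no w with 3R²w and 3Rw.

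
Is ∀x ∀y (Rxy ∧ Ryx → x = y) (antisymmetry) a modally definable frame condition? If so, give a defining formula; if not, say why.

If a class were modally definable it would be closed under surjective bounded morphisms (Goldblatt–Thomason).
The 4-cycle (worlds a,b,c,d with a→b→c→d→a) is antisymmetric. Sending even-indexed worlds to a and odd-indexed worlds to b is a surjective bounded morphism onto the two-world frame with a↔b, which is not antisymmetric.
So the class is not modally definable.

No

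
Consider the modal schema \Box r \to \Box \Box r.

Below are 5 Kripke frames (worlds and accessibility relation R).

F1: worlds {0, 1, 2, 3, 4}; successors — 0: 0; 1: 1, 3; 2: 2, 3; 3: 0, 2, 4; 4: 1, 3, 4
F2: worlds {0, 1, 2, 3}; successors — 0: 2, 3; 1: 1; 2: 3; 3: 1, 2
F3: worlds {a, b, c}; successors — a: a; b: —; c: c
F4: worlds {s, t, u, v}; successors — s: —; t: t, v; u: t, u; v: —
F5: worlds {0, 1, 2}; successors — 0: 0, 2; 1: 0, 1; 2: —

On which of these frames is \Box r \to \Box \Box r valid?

F3

The schema corresponds to transitivity: \forall x \forall y \forall z (Rxy \wedge Ryz \to Rxz).
F1: fails — R34 and R43 but not R33.
F2: fails — R32 and R23 but not R33.
F3: ✓.
F4: fails — Rut and Rtv but not Ruv.
F5: fails — R10 and R02 but not R12.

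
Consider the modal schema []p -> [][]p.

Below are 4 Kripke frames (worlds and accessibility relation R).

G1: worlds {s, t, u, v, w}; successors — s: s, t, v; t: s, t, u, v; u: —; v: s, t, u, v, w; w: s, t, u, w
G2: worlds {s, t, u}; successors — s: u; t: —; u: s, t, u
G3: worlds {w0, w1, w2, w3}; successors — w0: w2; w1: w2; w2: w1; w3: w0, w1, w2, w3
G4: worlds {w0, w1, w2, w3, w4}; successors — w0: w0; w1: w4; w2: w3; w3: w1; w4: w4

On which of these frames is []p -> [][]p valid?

The schema corresponds to transitivity: forall x forall y forall z (Rxy & Ryz -> Rxz).
G1: fails — Rwt and Rtv but not Rwv.
G2: fails — Rsu and Rus but not Rss.
G3: fails — Rw1w2 and Rw2w1 but not Rw1w1.
G4: fails — Rw3w1 and Rw1w4 but not Rw3w4.
Valid on no frame.

none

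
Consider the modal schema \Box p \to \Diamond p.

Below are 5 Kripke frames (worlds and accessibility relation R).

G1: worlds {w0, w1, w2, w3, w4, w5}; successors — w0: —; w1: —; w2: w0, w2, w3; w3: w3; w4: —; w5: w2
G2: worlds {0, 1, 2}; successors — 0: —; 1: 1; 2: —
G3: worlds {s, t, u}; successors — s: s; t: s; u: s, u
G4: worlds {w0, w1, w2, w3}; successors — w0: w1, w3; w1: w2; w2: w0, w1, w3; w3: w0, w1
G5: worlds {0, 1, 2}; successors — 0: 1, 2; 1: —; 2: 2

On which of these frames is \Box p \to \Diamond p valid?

G3, G4

The schema corresponds to seriality: \forall x \exists y Rxy.
G1: fails — world w0 has no successor.
G2: fails — world 0 has no successor.
G3: ✓.
G4: ✓.
G5: fails — world 1 has no successor.
Valid on: G3, G4.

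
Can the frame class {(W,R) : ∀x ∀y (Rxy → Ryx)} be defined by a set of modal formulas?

Yes: it is symmetry, defined by the B schema q → □◇q.

Yes, by q → □◇q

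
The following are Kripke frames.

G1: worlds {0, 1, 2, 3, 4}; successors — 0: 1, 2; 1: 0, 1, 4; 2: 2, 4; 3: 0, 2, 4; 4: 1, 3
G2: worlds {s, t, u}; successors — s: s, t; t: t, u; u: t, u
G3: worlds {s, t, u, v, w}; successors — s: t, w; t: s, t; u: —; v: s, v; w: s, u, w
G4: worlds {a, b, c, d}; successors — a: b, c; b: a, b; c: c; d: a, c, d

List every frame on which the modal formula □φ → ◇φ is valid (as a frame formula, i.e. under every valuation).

G1, G2, G4

Frame correspondent (Sahlqvist): ∀x ∃y Rxy — i.e. seriality.
G1: satisfies the condition.
G2: satisfies the condition.
G3: fails — world u has no successor.
G4: satisfies the condition.
Valid on: G1, G2, G4.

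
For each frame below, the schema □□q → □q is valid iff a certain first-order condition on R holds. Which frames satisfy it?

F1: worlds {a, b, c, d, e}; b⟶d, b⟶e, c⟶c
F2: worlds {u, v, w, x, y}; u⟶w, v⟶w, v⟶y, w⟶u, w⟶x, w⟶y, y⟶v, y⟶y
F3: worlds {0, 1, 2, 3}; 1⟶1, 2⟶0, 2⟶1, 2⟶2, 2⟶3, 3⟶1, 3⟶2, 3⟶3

This is the axiom for density; its first-order frame correspondent is ∀x ∀y (Rxy → ∃z (Rxz ∧ Rzy)).
F1: fails — Rbe but no z with Rbz and Rze.
F2: fails — Rwu but no z with Rwz and Rzu.
F3: condition met.

F3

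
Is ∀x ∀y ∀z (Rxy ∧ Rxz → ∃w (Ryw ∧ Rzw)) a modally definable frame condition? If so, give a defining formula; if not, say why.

Yes, by ◇□q → □◇q

Yes: it is convergence, defined by the .2 schema ◇□q → □◇q.
Suppose ◇□q→□◇q is valid. Take Rxy, Rxz and set V(q)={w : Ryw}. Then □q at y so ◇□q at x, so □◇q at x, so ◇q at z, giving w with Rzw and Ryw.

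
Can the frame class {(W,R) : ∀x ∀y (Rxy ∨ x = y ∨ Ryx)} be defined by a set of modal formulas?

Not definable by any modal formula

Modal frame validity is preserved under disjoint unions.
Take 4 disjoint single-world reflexive frames: each is trivially connected, but their disjoint union has 4 worlds with no edge between distinct components, so it is not connected.
So no modal formula (or set of formulas) defines exactly the connected frames.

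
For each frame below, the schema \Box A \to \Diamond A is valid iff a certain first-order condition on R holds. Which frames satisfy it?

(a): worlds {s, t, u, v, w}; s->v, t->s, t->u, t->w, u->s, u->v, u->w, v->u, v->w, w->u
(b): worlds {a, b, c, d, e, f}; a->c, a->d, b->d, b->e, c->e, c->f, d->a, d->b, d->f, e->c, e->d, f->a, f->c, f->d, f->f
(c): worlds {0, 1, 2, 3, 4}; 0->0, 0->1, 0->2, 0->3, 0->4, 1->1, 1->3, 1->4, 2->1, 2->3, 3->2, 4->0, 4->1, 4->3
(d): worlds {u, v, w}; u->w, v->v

This is the axiom for seriality; its first-order frame correspondent is \forall x \exists y Rxy.
(a): condition met.
(b): condition met.
(c): condition met.
(d): fails — world w has no successor.
Valid on: (a), (b), (c).

(a), (b), (c)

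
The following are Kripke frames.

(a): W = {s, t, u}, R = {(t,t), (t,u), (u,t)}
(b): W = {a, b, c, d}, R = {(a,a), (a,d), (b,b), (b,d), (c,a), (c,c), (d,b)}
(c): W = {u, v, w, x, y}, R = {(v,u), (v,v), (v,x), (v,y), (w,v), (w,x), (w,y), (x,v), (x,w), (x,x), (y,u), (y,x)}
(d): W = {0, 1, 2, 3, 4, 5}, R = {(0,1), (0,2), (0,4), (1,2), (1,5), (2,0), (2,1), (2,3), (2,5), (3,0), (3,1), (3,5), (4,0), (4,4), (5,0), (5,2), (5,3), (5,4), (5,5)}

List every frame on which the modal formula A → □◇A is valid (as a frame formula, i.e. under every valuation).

(a)

This is the axiom for symmetry; its first-order frame correspondent is ∀x ∀y (Rxy → Ryx).
(a): ✓.
(b): fails — Rca but not Rac.
(c): fails — Ryx but not Rxy.
(d): fails — R01 but not R10.
Valid on: (a).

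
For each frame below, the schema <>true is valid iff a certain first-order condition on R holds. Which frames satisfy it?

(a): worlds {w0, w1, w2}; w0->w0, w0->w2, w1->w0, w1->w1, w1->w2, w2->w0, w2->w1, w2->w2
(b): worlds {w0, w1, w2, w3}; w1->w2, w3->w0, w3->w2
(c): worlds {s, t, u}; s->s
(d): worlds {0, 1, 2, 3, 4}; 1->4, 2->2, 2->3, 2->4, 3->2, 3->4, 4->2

This is the axiom for seriality; its first-order frame correspondent is forall x exists y Rxy.
(a): ✓.
(b): fails — world w0 has no successor.
(c): fails — world t has no successor.
(d): fails — world 0 has no successor.

(a)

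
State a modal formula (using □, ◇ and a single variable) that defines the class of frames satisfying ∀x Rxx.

The condition is reflexivity. The T schema □s → s defines it.
Suppose □s→s is valid. At any x set V(s)={w : Rxw}. Then □s holds at x, so s holds at x, i.e. Rxx.

□s → s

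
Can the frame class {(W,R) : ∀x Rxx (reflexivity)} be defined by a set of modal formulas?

Yes: it is reflexivity, defined by the T schema □p → p.

Yes, by □p → p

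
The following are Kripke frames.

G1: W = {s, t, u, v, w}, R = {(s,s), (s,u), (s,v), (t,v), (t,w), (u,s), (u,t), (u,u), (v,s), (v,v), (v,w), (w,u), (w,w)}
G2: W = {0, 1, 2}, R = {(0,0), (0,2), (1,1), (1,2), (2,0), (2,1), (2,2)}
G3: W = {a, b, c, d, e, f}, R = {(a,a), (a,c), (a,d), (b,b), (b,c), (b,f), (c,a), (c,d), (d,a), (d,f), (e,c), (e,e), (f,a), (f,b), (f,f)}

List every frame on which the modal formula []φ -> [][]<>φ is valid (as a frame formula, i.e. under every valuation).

G2

Frame correspondent (Sahlqvist): forall x forall z (x R^2 z -> exists w (xRw & zRw)) — i.e. a generalized confluence (Geach) condition.
G1: fails — tR²u but no w* with tRw* and uRw*.
G2: holds.
G3: fails — bR²c but no w with bRw and cRw.
Valid on: G2.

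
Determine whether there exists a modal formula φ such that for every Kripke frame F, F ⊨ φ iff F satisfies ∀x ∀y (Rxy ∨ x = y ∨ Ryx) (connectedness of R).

Modal frame validity is preserved under disjoint unions.
Take 3 disjoint single-world reflexive frames: each is trivially connected, but their disjoint union has 3 worlds with no edge between distinct components, so it is not connected.
Hence connectedness of R is not modally definable.

No — not modally definable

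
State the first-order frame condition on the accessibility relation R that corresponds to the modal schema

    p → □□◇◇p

This is a Sahlqvist (Geach-type) schema ◇^0□^0p → □^2◇^2p.
Minimal-valuation argument: fix x; take any y with xR^0y and any z with xR^2z. Set V(p) to the set of worlds R-reachable from y in exactly 0 steps. Then □^0p holds at y, so the antecedent holds at x; validity forces ◇^2p at z, giving a w with zR^2w and yR^0w.
First-order correspondent: ∀x ∀z (xR²z → ∃w (x = w ∧ zR²w)).

∀x ∀z (xR²z → ∃w (x = w ∧ zR²w))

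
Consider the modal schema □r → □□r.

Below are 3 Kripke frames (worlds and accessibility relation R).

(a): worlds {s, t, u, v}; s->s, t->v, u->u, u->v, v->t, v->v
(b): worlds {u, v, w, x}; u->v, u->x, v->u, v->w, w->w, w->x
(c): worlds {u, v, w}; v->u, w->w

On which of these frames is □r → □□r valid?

(c)

This is the axiom for transitivity; its first-order frame correspondent is ∀x ∀y ∀z (Rxy ∧ Ryz → Rxz).
(a): fails — Ruv and Rvt but not Rut.
(b): fails — Ruv and Rvw but not Ruw.
(c): holds.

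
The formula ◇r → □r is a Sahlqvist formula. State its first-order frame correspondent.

Partial functionality

Suppose ◇r→□r is valid. Take Rxy, Rxz and set V(r)={y}. Then ◇r at x, so □r at x, so r at z, i.e. z=y.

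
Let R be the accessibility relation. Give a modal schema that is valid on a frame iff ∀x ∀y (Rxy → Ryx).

p → □◇p

A defining formula is p → □◇p (the B axiom).
Suppose p→□◇p is valid. Take Rxy and set V(p)={x}. Then p at x, so □◇p at x, so ◇p at y, so some z with Ryz has p; z=x, i.e. Ryx.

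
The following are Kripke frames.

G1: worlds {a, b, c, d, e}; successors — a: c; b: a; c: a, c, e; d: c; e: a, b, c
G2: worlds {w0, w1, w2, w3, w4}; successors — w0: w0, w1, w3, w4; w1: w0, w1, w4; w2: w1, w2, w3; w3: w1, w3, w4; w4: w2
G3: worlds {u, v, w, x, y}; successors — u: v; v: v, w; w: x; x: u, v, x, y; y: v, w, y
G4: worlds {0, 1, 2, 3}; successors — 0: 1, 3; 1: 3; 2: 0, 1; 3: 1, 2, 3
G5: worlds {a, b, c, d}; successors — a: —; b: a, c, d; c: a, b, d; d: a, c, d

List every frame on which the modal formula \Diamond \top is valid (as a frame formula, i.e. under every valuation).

Frame correspondent (Sahlqvist): \forall x \exists y Rxy — i.e. seriality.
G1: ✓.
G2: ✓.
G3: ✓.
G4: ✓.
G5: fails — world a has no successor.

G1, G2, G3, G4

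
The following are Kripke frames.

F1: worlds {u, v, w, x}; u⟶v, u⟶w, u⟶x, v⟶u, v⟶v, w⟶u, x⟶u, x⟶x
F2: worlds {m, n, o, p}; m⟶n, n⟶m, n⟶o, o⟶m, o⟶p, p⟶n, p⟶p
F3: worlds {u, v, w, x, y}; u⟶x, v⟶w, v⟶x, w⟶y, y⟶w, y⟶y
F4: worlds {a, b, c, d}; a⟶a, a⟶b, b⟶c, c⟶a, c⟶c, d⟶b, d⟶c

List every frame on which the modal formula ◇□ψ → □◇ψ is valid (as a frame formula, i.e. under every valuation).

The schema corresponds to convergence: ∀x ∀y ∀z (Rxy ∧ Rxz → ∃w (Ryw ∧ Rzw)).
F1: holds.
F2: fails — Rno and Rnm but o and m have no common successor.
F3: fails — Rux and Rux but x and x have no common successor.
F4: fails — Rab and Raa but b and a have no common successor.

F1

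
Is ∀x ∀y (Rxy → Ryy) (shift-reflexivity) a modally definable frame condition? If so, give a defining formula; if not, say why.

This is a Sahlqvist condition; the T□ axiom □(□r → r) defines it.
Suppose □(□r→r) is valid. Take Rxy and set V(r)={w : Ryw}. Then at y, □r holds; since □(□r→r) at x, □r→r at y, so r at y, i.e. Ryy.

Yes — defined by □(□r → r)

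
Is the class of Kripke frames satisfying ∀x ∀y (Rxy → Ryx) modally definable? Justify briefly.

Yes: it is symmetry, defined by the B schema p → □◇p.

Definable; p → □◇p defines it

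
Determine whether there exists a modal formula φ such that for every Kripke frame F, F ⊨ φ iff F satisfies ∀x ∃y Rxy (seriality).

Yes — defined by □p → ◇p

Yes: it is seriality, defined by the D schema □p → ◇p.
Suppose □p→◇p is valid. At any x set V(p)=W. Then □p at x, so ◇p at x, so x has a successor.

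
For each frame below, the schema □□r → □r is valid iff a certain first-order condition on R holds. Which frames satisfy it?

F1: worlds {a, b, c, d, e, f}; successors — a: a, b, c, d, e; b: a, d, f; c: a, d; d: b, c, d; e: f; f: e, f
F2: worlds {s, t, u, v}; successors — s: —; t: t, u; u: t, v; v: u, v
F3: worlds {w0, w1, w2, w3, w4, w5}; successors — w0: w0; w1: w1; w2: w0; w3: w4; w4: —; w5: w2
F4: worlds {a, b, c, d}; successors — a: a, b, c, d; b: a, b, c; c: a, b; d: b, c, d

F1, F2, F4

Frame correspondent (Sahlqvist): ∀x ∀y (Rxy → ∃z (Rxz ∧ Rzy)) — i.e. density.
F1: satisfies the condition.
F2: satisfies the condition.
F3: fails — Rw5w2 but no z with Rw5z and Rzw2.
F4: satisfies the condition.
Valid on: F1, F2, F4.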